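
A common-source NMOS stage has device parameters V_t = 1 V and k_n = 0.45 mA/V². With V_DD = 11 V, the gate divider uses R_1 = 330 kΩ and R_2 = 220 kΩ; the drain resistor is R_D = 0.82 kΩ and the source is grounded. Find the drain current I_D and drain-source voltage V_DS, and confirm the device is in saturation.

V_G = V_DD·R_2/(R_1+R_2) = 11×220/550 = 4.4 V. With the source grounded, V_GS = V_G = 4.4 V.
Assume saturation: I_D = (k_n/2)(V_GS − V_t)² = (0.45/2)×(4.4 − 1)² = 0.225×3.4² = 2.6 mA.
V_DS = V_DD − I_D·R_D = 11 − 2.6×0.82 = 8.87 V.
Saturation requires V_DS ≥ V_GS − V_t = 3.4 V; 8.87 ≥ 3.4 ✓.

I_D ≈ 2.6 mA, V_DS ≈ 8.9 V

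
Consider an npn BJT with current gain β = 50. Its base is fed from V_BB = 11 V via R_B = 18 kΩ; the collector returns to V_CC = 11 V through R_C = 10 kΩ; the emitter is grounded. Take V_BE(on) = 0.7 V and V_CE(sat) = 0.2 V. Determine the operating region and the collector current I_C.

saturation; I_C ≈ 1.1 mA

Assume active: I_B = (11 − 0.7)/18 = 0.572 mA, giving I_C = β·I_B = 28.6 mA.
But then V_CE = 11 − 28.6×10 = -275 V < V_CE(sat) = 0.2 V — impossible in the active region.
So the transistor is saturated. With V_CE = 0.2 V, I_C = (V_CC − 0.2)/R_C = 10.8/10 = 1.08 mA.
Check: β·I_B = 28.6 mA > I_C = 1.08 mA, confirming saturation.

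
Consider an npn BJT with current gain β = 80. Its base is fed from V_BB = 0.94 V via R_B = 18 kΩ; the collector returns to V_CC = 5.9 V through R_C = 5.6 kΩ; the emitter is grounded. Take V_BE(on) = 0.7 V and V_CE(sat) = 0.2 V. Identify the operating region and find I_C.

saturation; I_C ≈ 1 mA

Assume active: I_B = (0.94 − 0.7)/18 = 0.0133 mA, giving I_C = β·I_B = 1.07 mA.
But then V_CE = 5.9 − 1.07×5.6 = -0.0733 V < V_CE(sat) = 0.2 V — impossible in the active region.
So the transistor is saturated. With V_CE = 0.2 V, I_C = (V_CC − 0.2)/R_C = 5.7/5.6 = 1.02 mA.
Check: β·I_B = 1.07 mA > I_C = 1.02 mA, confirming saturation.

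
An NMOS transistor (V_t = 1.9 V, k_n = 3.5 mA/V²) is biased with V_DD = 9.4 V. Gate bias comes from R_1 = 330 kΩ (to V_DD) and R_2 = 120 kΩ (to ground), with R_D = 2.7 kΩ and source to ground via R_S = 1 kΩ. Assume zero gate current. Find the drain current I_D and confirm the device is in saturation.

I_D ≈ 0.24 mA

V_G = V_DD·R_2/(R_1+R_2) = 9.4×120/450 = 2.51 V.
Assume saturation: I_D = (k_n/2)(V_GS − V_t)² with V_GS = V_G − I_D·R_S = 2.51 − 1·I_D.
Substituting gives 1.75·I_D² − 3.12·I_D + 0.644 = 0, with roots I_D = 0.238 or 1.55 mA.
The root I_D = 1.55 mA gives V_GS = 0.96 V ≤ V_t, so take I_D = 0.238 mA.
Then V_GS = 2.27 V and V_DS = V_DD − I_D(R_D+R_S) = 9.4 − 0.238×3.7 = 8.52 V.
Saturation requires V_DS ≥ V_GS − V_t = 0.369 V; 8.52 ≥ 0.369 ✓.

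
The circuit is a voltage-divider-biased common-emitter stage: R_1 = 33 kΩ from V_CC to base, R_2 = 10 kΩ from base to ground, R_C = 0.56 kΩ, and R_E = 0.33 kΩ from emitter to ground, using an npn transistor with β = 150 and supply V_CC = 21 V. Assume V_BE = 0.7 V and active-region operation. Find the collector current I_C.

Thevenize the base divider: V_Th = V_CC·R_2/(R_1+R_2) = 21×10/43 = 4.88 V, R_Th = R_1‖R_2 = 7.67 kΩ.
Base-emitter loop: V_Th = I_B·R_Th + V_BE + (β+1)I_B·R_E, so I_B = (4.88 − 0.7) / (7.67 + 151×0.33) = 0.0728 mA.
I_C = β·I_B = 150×0.0728 = 10.9 mA, and I_E = (β+1)I_B = 11 mA.
V_CE = V_CC − I_C·R_C − I_E·R_E = 21 − 10.9×0.56 − 11×0.33 = 11.3 V.
V_CE = 11.3 V > 0.2 V confirms active-region operation.

I_C ≈ 11 mA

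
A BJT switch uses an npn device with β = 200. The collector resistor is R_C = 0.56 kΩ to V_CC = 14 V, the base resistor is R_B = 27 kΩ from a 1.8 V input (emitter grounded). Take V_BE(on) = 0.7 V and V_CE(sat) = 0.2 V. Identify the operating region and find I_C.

Assume active. Base-emitter loop: I_B = (V_BB − V_BE)/R_B = (1.8 − 0.7)/27 = 0.0407 mA.
I_C = β·I_B = 200×0.0407 = 8.15 mA.
V_CE = V_CC − I_C·R_C = 14 − 8.15×0.56 = 9.44 V > V_CE(sat), so the active-region assumption holds.

active; I_C ≈ 8.1 mA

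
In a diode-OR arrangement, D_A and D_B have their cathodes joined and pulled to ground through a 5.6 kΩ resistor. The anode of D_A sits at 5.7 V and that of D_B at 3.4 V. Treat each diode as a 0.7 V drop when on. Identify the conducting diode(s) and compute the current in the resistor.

Only D_A conducts; I_R ≈ 0.89 mA

Assume both conduct. Then node N would need to be at both 5.7−0.7 = 5 V and 3.4−0.7 = 2.7 V, which is impossible.
Assume only D_A conducts: V_N = 5.7 − 0.7 = 5 V, so I_R = 5/5.6 = 0.893 mA.
Check D_B: its anode-to-cathode voltage is 3.4 − 5 = -1.6 V < 0.7 V, so it is off. The assumption is consistent.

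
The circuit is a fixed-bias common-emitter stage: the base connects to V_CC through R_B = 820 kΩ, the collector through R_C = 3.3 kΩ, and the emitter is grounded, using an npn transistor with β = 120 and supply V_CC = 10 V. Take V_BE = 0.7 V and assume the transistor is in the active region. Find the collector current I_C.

I_C ≈ 1.4 mA

Base loop: V_CC = I_B·R_B + V_BE, so I_B = (10 − 0.7)/820 kΩ = 0.0113 mA.
In the active region I_C = β·I_B = 120 × 0.0113 = 1.36 mA.
Collector loop: V_CE = V_CC − I_C·R_C = 10 − 1.36×3.3 = 5.51 V.
Since V_CE = 5.51 V > V_CE(sat) ≈ 0.2 V, the transistor is in the active region as assumed.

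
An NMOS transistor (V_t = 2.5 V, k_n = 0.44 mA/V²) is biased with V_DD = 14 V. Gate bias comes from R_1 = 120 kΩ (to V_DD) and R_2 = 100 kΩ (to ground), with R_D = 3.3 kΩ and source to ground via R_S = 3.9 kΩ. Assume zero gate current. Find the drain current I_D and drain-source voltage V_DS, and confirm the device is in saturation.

V_G = V_DD·R_2/(R_1+R_2) = 14×100/220 = 6.36 V.
Assume saturation: I_D = (k_n/2)(V_GS − V_t)² with V_GS = V_G − I_D·R_S = 6.36 − 3.9·I_D.
Substituting gives 3.35·I_D² − 7.63·I_D + 3.28 = 0, with roots I_D = 0.576 or 1.7 mA.
The root I_D = 1.7 mA gives V_GS = -0.283 V ≤ V_t, so take I_D = 0.576 mA.
Then V_GS = 4.12 V and V_DS = V_DD − I_D(R_D+R_S) = 14 − 0.576×7.2 = 9.85 V.
Saturation requires V_DS ≥ V_GS − V_t = 1.62 V; 9.85 ≥ 1.62 ✓.

I_D ≈ 0.58 mA, V_DS ≈ 9.9 V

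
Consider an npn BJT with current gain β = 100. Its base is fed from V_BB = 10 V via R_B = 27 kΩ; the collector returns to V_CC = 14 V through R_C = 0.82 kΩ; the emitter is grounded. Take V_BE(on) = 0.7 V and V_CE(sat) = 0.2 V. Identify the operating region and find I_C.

Assume active: I_B = (10 − 0.7)/27 = 0.344 mA, giving I_C = β·I_B = 34.4 mA.
But then V_CE = 14 − 34.4×0.82 = -14.2 V < V_CE(sat) = 0.2 V — impossible in the active region.
So the transistor is saturated. With V_CE = 0.2 V, I_C = (V_CC − 0.2)/R_C = 13.8/0.82 = 16.8 mA.
Check: β·I_B = 34.4 mA > I_C = 16.8 mA, confirming saturation.

saturation; I_C ≈ 17 mA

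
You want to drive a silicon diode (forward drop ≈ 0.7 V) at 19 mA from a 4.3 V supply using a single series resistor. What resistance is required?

R ≈ 0.19 kΩ

The resistor drops V_S − V_D = 4.3 − 0.7 = 3.6 V at 19 mA.
R = 3.6 V / 19 mA = 0.189 kΩ.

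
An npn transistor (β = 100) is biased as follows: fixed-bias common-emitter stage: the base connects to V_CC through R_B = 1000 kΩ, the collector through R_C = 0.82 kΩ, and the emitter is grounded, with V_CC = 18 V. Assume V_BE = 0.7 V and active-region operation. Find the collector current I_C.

Base loop: V_CC = I_B·R_B + V_BE, so I_B = (18 − 0.7)/1000 kΩ = 0.0173 mA.
In the active region I_C = β·I_B = 100 × 0.0173 = 1.73 mA.
Collector loop: V_CE = V_CC − I_C·R_C = 18 − 1.73×0.82 = 16.6 V.
Since V_CE = 16.6 V > V_CE(sat) ≈ 0.2 V, the transistor is in the active region as assumed.

I_C ≈ 1.7 mA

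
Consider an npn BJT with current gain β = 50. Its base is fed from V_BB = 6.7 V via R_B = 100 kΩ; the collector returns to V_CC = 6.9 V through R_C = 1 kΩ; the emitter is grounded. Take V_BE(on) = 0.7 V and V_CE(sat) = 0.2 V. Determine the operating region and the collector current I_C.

Assume active. Base-emitter loop: I_B = (V_BB − V_BE)/R_B = (6.7 − 0.7)/100 = 0.06 mA.
I_C = β·I_B = 50×0.06 = 3 mA.
V_CE = V_CC − I_C·R_C = 6.9 − 3×1 = 3.9 V > V_CE(sat), so the active-region assumption holds.

active; I_C ≈ 3 mA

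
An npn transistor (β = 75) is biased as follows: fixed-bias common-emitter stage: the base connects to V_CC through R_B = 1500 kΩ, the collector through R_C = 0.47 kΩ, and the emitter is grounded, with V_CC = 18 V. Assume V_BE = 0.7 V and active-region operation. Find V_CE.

V_CE ≈ 18 V

Base loop: V_CC = I_B·R_B + V_BE, so I_B = (18 − 0.7)/1500 kΩ = 0.0115 mA.
In the active region I_C = β·I_B = 75 × 0.0115 = 0.865 mA.
Collector loop: V_CE = V_CC − I_C·R_C = 18 − 0.865×0.47 = 17.6 V.
Since V_CE = 17.6 V > V_CE(sat) ≈ 0.2 V, the transistor is in the active region as assumed.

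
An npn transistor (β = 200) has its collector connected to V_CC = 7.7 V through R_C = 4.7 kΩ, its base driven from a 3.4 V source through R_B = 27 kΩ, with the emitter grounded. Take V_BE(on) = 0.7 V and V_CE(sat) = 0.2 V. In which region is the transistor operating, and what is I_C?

saturation; I_C ≈ 1.6 mA

Assume active: I_B = (3.4 − 0.7)/27 = 0.1 mA, giving I_C = β·I_B = 20 mA.
But then V_CE = 7.7 − 20×4.7 = -86.3 V < V_CE(sat) = 0.2 V — impossible in the active region.
So the transistor is saturated. With V_CE = 0.2 V, I_C = (V_CC − 0.2)/R_C = 7.5/4.7 = 1.6 mA.
Check: β·I_B = 20 mA > I_C = 1.6 mA, confirming saturation.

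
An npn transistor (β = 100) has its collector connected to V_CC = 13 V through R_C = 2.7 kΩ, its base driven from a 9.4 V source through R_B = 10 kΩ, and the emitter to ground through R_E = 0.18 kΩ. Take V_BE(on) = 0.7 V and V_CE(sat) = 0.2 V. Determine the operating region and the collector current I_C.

saturation; I_C ≈ 4.4 mA

Assume active: I_B = (9.4 − 0.7)/(10 + 101×0.18) = 0.309 mA, I_C = β·I_B = 30.9 mA.
Then V_CE = 13 − 30.9×2.7 − 31.2×0.18 = -76 V < 0.2 V — the active assumption fails.
Re-solve with V_CE = 0.2 V. KCL at the emitter: V_E/R_E = (V_BB−0.7−V_E)/R_B + (V_CC−0.2−V_E)/R_C, giving V_E = 0.931 V.
I_C = (V_CC − 0.2 − V_E)/R_C = (12.8 − 0.931)/2.7 = 4.4 mA.
Check: I_B = (8.7 − 0.931)/10 = 0.777 mA, and β·I_B = 77.7 mA > I_C, confirming saturation.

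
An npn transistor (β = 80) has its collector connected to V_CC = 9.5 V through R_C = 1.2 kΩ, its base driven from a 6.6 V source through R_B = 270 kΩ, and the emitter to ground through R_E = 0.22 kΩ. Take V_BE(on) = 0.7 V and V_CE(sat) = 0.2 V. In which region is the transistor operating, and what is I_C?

active; I_C ≈ 1.6 mA

Assume active. Base-emitter loop: I_B = (V_BB − V_BE)/(R_B + (β+1)R_E) = (6.6 − 0.7)/(270 + 81×0.22) = 0.0205 mA.
I_C = β·I_B = 80×0.0205 = 1.64 mA.
V_CE = V_CC − I_C·R_C − I_E·R_E = 9.5 − 1.64×1.2 − 1.66×0.22 = 7.17 V > V_CE(sat), so the active-region assumption holds.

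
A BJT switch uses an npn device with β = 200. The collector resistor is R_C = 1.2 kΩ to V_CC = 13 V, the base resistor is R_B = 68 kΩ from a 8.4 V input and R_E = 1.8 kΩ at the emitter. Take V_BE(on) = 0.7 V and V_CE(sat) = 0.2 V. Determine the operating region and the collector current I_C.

Assume active. Base-emitter loop: I_B = (V_BB − V_BE)/(R_B + (β+1)R_E) = (8.4 − 0.7)/(68 + 201×1.8) = 0.0179 mA.
I_C = β·I_B = 200×0.0179 = 3.58 mA.
V_CE = V_CC − I_C·R_C − I_E·R_E = 13 − 3.58×1.2 − 3.6×1.8 = 2.22 V > V_CE(sat), so the active-region assumption holds.

active; I_C ≈ 3.6 mA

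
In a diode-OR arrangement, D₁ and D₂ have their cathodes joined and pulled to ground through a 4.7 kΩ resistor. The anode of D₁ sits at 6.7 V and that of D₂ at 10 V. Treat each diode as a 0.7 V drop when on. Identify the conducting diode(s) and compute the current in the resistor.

Only D₂ conducts; I_R ≈ 2 mA

Assume both conduct. Then node N would need to be at both 6.7−0.7 = 6 V and 10−0.7 = 9.3 V, which is impossible.
Assume only D₂ conducts: V_N = 10 − 0.7 = 9.3 V, so I_R = 9.3/4.7 = 1.98 mA.
Check D₁: its anode-to-cathode voltage is 6.7 − 9.3 = -2.6 V < 0.7 V, so it is off. The assumption is consistent.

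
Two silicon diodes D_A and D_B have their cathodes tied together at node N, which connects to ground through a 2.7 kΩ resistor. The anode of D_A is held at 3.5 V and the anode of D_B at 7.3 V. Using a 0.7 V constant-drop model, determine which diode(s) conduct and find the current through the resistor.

Only D_B conducts; I_R ≈ 2.4 mA

Assume both conduct. Then node N would need to be at both 3.5−0.7 = 2.8 V and 7.3−0.7 = 6.6 V, which is impossible.
Assume only D_B conducts: V_N = 7.3 − 0.7 = 6.6 V, so I_R = 6.6/2.7 = 2.44 mA.
Check D_A: its anode-to-cathode voltage is 3.5 − 6.6 = -3.1 V < 0.7 V, so it is off. The assumption is consistent.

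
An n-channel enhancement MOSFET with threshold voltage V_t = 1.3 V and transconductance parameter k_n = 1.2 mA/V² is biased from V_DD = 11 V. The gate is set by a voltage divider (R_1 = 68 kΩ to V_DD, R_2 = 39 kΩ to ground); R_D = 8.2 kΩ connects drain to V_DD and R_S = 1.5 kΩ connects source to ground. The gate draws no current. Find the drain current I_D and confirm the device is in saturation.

V_G = V_DD·R_2/(R_1+R_2) = 11×39/107 = 4.01 V.
Assume saturation: I_D = (k_n/2)(V_GS − V_t)² with V_GS = V_G − I_D·R_S = 4.01 − 1.5·I_D.
Substituting gives 1.35·I_D² − 5.88·I_D + 4.4 = 0, with roots I_D = 0.962 or 3.39 mA.
The root I_D = 3.39 mA gives V_GS = -1.08 V ≤ V_t, so take I_D = 0.962 mA.
Then V_GS = 2.57 V and V_DS = V_DD − I_D(R_D+R_S) = 11 − 0.962×9.7 = 1.67 V.
Saturation requires V_DS ≥ V_GS − V_t = 1.27 V; 1.67 ≥ 1.27 ✓.

I_D ≈ 0.96 mA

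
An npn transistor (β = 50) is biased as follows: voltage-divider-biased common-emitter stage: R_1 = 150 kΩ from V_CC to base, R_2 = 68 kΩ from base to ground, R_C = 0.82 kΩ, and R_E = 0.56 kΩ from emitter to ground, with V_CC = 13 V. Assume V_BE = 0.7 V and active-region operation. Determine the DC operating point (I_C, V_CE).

Thevenize the base divider: V_Th = V_CC·R_2/(R_1+R_2) = 13×68/218 = 4.06 V, R_Th = R_1‖R_2 = 46.8 kΩ.
Base-emitter loop: V_Th = I_B·R_Th + V_BE + (β+1)I_B·R_E, so I_B = (4.06 − 0.7) / (46.8 + 51×0.56) = 0.0445 mA.
I_C = β·I_B = 50×0.0445 = 2.23 mA, and I_E = (β+1)I_B = 2.27 mA.
V_CE = V_CC − I_C·R_C − I_E·R_E = 13 − 2.23×0.82 − 2.27×0.56 = 9.9 V.
V_CE = 9.9 V > 0.2 V confirms active-region operation.

I_C ≈ 2.2 mA, V_CE ≈ 9.9 V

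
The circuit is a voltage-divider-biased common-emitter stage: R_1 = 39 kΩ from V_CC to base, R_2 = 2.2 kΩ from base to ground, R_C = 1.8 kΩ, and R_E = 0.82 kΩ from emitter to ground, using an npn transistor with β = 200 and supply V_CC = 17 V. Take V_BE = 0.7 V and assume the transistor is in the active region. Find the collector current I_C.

Thevenize the base divider: V_Th = V_CC·R_2/(R_1+R_2) = 17×2.2/41.2 = 0.908 V, R_Th = R_1‖R_2 = 2.08 kΩ.
Base-emitter loop: V_Th = I_B·R_Th + V_BE + (β+1)I_B·R_E, so I_B = (0.908 − 0.7) / (2.08 + 201×0.82) = 0.00124 mA.
I_C = β·I_B = 200×0.00124 = 0.249 mA, and I_E = (β+1)I_B = 0.25 mA.
V_CE = V_CC − I_C·R_C − I_E·R_E = 17 − 0.249×1.8 − 0.25×0.82 = 16.3 V.
V_CE = 16.3 V > 0.2 V confirms active-region operation.

I_C ≈ 0.25 mA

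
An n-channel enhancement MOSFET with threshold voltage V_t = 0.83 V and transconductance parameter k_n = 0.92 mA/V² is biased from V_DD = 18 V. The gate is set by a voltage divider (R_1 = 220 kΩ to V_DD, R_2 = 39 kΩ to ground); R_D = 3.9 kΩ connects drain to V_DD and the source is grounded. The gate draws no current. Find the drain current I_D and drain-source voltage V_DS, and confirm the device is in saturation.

I_D ≈ 1.6 mA, V_DS ≈ 12 V

V_G = V_DD·R_2/(R_1+R_2) = 18×39/259 = 2.71 V. With the source grounded, V_GS = V_G = 2.71 V.
Assume saturation: I_D = (k_n/2)(V_GS − V_t)² = (0.92/2)×(2.71 − 0.83)² = 0.46×1.88² = 1.63 mA.
V_DS = V_DD − I_D·R_D = 18 − 1.63×3.9 = 11.7 V.
Saturation requires V_DS ≥ V_GS − V_t = 1.88 V; 11.7 ≥ 1.88 ✓.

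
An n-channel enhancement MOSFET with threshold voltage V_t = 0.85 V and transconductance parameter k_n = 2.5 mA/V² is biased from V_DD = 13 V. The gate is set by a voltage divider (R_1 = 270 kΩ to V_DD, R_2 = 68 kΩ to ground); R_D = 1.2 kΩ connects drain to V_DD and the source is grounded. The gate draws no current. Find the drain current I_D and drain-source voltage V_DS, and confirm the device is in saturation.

I_D ≈ 3.9 mA, V_DS ≈ 8.3 V

V_G = V_DD·R_2/(R_1+R_2) = 13×68/338 = 2.62 V. With the source grounded, V_GS = V_G = 2.62 V.
Assume saturation: I_D = (k_n/2)(V_GS − V_t)² = (2.5/2)×(2.62 − 0.85)² = 1.25×1.77² = 3.9 mA.
V_DS = V_DD − I_D·R_D = 13 − 3.9×1.2 = 8.33 V.
Saturation requires V_DS ≥ V_GS − V_t = 1.77 V; 8.33 ≥ 1.77 ✓.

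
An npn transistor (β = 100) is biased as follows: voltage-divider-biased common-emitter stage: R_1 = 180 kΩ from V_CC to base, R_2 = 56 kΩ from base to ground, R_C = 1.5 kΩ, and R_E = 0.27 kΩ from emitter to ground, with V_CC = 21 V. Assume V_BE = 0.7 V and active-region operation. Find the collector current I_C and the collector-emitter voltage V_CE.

Thevenize the base divider: V_Th = V_CC·R_2/(R_1+R_2) = 21×56/236 = 4.98 V, R_Th = R_1‖R_2 = 42.7 kΩ.
Base-emitter loop: V_Th = I_B·R_Th + V_BE + (β+1)I_B·R_E, so I_B = (4.98 − 0.7) / (42.7 + 101×0.27) = 0.0612 mA.
I_C = β·I_B = 100×0.0612 = 6.12 mA, and I_E = (β+1)I_B = 6.18 mA.
V_CE = V_CC − I_C·R_C − I_E·R_E = 21 − 6.12×1.5 − 6.18×0.27 = 10.2 V.
V_CE = 10.2 V > 0.2 V confirms active-region operation.

I_C ≈ 6.1 mA, V_CE ≈ 10 V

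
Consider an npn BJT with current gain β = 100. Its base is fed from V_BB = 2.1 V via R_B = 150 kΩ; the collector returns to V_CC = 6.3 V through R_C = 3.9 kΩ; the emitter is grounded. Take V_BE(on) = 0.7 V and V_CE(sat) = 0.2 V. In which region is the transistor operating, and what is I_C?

active; I_C ≈ 0.93 mA

Assume active. Base-emitter loop: I_B = (V_BB − V_BE)/R_B = (2.1 − 0.7)/150 = 0.00933 mA.
I_C = β·I_B = 100×0.00933 = 0.933 mA.
V_CE = V_CC − I_C·R_C = 6.3 − 0.933×3.9 = 2.66 V > V_CE(sat), so the active-region assumption holds.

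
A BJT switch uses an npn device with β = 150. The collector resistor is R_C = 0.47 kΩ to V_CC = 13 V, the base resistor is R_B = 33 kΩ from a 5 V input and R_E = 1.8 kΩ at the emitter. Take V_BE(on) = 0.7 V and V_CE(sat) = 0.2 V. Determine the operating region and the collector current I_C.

active; I_C ≈ 2.1 mA

Assume active. Base-emitter loop: I_B = (V_BB − V_BE)/(R_B + (β+1)R_E) = (5 − 0.7)/(33 + 151×1.8) = 0.0141 mA.
I_C = β·I_B = 150×0.0141 = 2.12 mA.
V_CE = V_CC − I_C·R_C − I_E·R_E = 13 − 2.12×0.47 − 2.13×1.8 = 8.17 V > V_CE(sat), so the active-region assumption holds.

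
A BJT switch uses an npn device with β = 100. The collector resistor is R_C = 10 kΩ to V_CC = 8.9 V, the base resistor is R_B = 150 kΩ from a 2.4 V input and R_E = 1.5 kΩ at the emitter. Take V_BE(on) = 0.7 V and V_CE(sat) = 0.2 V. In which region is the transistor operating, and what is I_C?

active; I_C ≈ 0.56 mA

Assume active. Base-emitter loop: I_B = (V_BB − V_BE)/(R_B + (β+1)R_E) = (2.4 − 0.7)/(150 + 101×1.5) = 0.00564 mA.
I_C = β·I_B = 100×0.00564 = 0.564 mA.
V_CE = V_CC − I_C·R_C − I_E·R_E = 8.9 − 0.564×10 − 0.569×1.5 = 2.41 V > V_CE(sat), so the active-region assumption holds.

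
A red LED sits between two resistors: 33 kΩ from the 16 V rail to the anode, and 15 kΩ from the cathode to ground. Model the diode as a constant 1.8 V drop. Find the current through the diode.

I ≈ 0.3 mA

The two resistors are in series with the diode, so KVL gives 16 = I·33 + 1.8 + I·15.
I = (16 − 1.8) / (33 + 15) kΩ = 14.2 / 48 = 0.296 mA.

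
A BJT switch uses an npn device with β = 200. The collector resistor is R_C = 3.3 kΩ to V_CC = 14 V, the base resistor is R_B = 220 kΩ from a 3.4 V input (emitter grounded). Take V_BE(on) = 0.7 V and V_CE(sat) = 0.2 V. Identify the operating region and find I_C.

active; I_C ≈ 2.5 mA

Assume active. Base-emitter loop: I_B = (V_BB − V_BE)/R_B = (3.4 − 0.7)/220 = 0.0123 mA.
I_C = β·I_B = 200×0.0123 = 2.45 mA.
V_CE = V_CC − I_C·R_C = 14 − 2.45×3.3 = 5.9 V > V_CE(sat), so the active-region assumption holds.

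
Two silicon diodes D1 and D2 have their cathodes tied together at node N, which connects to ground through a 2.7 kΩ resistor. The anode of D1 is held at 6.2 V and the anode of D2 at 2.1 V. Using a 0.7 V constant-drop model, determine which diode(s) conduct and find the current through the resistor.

Assume both conduct. Then node N would need to be at both 6.2−0.7 = 5.5 V and 2.1−0.7 = 1.4 V, which is impossible.
Assume only D1 conducts: V_N = 6.2 − 0.7 = 5.5 V, so I_R = 5.5/2.7 = 2.04 mA.
Check D2: its anode-to-cathode voltage is 2.1 − 5.5 = -3.4 V < 0.7 V, so it is off. The assumption is consistent.

Only D1 conducts; I_R ≈ 2 mA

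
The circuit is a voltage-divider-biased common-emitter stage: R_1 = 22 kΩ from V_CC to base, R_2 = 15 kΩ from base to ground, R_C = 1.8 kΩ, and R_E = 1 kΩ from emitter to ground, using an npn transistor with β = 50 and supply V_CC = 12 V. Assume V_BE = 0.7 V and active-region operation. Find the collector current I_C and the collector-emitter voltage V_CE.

Thevenize the base divider: V_Th = V_CC·R_2/(R_1+R_2) = 12×15/37 = 4.86 V, R_Th = R_1‖R_2 = 8.92 kΩ.
Base-emitter loop: V_Th = I_B·R_Th + V_BE + (β+1)I_B·R_E, so I_B = (4.86 − 0.7) / (8.92 + 51×1) = 0.0695 mA.
I_C = β·I_B = 50×0.0695 = 3.48 mA, and I_E = (β+1)I_B = 3.54 mA.
V_CE = V_CC − I_C·R_C − I_E·R_E = 12 − 3.48×1.8 − 3.54×1 = 2.2 V.
V_CE = 2.2 V > 0.2 V confirms active-region operation.

I_C ≈ 3.5 mA, V_CE ≈ 2.2 V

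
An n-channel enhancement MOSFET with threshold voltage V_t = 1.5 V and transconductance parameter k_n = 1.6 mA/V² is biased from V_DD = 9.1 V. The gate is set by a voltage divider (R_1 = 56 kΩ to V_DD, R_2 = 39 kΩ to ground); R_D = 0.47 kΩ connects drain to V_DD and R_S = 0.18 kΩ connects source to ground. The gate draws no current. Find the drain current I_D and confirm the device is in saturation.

I_D ≈ 2.5 mA

V_G = V_DD·R_2/(R_1+R_2) = 9.1×39/95 = 3.74 V.
Assume saturation: I_D = (k_n/2)(V_GS − V_t)² with V_GS = V_G − I_D·R_S = 3.74 − 0.18·I_D.
Substituting gives 0.0259·I_D² − 1.64·I_D + 4 = 0, with roots I_D = 2.53 or 60.9 mA.
The root I_D = 60.9 mA gives V_GS = -7.22 V ≤ V_t, so take I_D = 2.53 mA.
Then V_GS = 3.28 V and V_DS = V_DD − I_D(R_D+R_S) = 9.1 − 2.53×0.65 = 7.45 V.
Saturation requires V_DS ≥ V_GS − V_t = 1.78 V; 7.45 ≥ 1.78 ✓.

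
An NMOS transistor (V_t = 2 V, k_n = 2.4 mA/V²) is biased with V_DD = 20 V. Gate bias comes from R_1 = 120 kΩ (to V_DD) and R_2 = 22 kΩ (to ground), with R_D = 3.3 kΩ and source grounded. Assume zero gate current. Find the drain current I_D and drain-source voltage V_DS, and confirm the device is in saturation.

I_D ≈ 1.4 mA, V_DS ≈ 15 V

V_G = V_DD·R_2/(R_1+R_2) = 20×22/142 = 3.1 V. With the source grounded, V_GS = V_G = 3.1 V.
Assume saturation: I_D = (k_n/2)(V_GS − V_t)² = (2.4/2)×(3.1 − 2)² = 1.2×1.1² = 1.45 mA.
V_DS = V_DD − I_D·R_D = 20 − 1.45×3.3 = 15.2 V.
Saturation requires V_DS ≥ V_GS − V_t = 1.1 V; 15.2 ≥ 1.1 ✓.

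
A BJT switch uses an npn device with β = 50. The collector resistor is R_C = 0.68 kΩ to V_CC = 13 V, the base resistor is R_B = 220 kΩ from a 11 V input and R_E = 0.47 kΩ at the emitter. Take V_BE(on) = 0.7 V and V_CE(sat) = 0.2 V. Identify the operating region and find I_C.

Assume active. Base-emitter loop: I_B = (V_BB − V_BE)/(R_B + (β+1)R_E) = (11 − 0.7)/(220 + 51×0.47) = 0.0422 mA.
I_C = β·I_B = 50×0.0422 = 2.11 mA.
V_CE = V_CC − I_C·R_C − I_E·R_E = 13 − 2.11×0.68 − 2.15×0.47 = 10.6 V > V_CE(sat), so the active-region assumption holds.

active; I_C ≈ 2.1 mA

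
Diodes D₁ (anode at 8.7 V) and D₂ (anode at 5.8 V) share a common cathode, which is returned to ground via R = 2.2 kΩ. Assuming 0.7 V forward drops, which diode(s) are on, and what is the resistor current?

Assume both conduct. Then node N would need to be at both 8.7−0.7 = 8 V and 5.8−0.7 = 5.1 V, which is impossible.
Assume only D₁ conducts: V_N = 8.7 − 0.7 = 8 V, so I_R = 8/2.2 = 3.64 mA.
Check D₂: its anode-to-cathode voltage is 5.8 − 8 = -2.2 V < 0.7 V, so it is off. The assumption is consistent.

Only D₁ conducts; I_R ≈ 3.6 mA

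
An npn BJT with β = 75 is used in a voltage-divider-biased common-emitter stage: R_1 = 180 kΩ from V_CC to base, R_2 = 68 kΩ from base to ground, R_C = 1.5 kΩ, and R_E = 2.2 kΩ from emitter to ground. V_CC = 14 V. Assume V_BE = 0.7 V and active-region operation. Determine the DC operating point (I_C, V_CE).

I_C ≈ 1.1 mA, V_CE ≈ 9.9 V

Thevenize the base divider: V_Th = V_CC·R_2/(R_1+R_2) = 14×68/248 = 3.84 V, R_Th = R_1‖R_2 = 49.4 kΩ.
Base-emitter loop: V_Th = I_B·R_Th + V_BE + (β+1)I_B·R_E, so I_B = (3.84 − 0.7) / (49.4 + 76×2.2) = 0.0145 mA.
I_C = β·I_B = 75×0.0145 = 1.09 mA, and I_E = (β+1)I_B = 1.1 mA.
V_CE = V_CC − I_C·R_C − I_E·R_E = 14 − 1.09×1.5 − 1.1×2.2 = 9.95 V.
V_CE = 9.95 V > 0.2 V confirms active-region operation.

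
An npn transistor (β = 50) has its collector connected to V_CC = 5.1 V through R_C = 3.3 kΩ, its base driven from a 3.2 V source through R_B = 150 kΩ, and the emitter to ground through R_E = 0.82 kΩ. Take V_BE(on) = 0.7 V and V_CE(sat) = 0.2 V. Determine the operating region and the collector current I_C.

Assume active. Base-emitter loop: I_B = (V_BB − V_BE)/(R_B + (β+1)R_E) = (3.2 − 0.7)/(150 + 51×0.82) = 0.013 mA.
I_C = β·I_B = 50×0.013 = 0.652 mA.
V_CE = V_CC − I_C·R_C − I_E·R_E = 5.1 − 0.652×3.3 − 0.665×0.82 = 2.4 V > V_CE(sat), so the active-region assumption holds.

active; I_C ≈ 0.65 mA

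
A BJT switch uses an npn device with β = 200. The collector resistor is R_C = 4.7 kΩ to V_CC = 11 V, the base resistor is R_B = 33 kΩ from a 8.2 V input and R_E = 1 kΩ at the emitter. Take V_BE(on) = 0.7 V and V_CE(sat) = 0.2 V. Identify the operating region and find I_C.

saturation; I_C ≈ 1.9 mA

Assume active: I_B = (8.2 − 0.7)/(33 + 201×1) = 0.0321 mA, I_C = β·I_B = 6.41 mA.
Then V_CE = 11 − 6.41×4.7 − 6.44×1 = -25.6 V < 0.2 V — the active assumption fails.
Re-solve with V_CE = 0.2 V. KCL at the emitter: V_E/R_E = (V_BB−0.7−V_E)/R_B + (V_CC−0.2−V_E)/R_C, giving V_E = 2.03 V.
I_C = (V_CC − 0.2 − V_E)/R_C = (10.8 − 2.03)/4.7 = 1.87 mA.
Check: I_B = (7.5 − 2.03)/33 = 0.166 mA, and β·I_B = 33.1 mA > I_C, confirming saturation.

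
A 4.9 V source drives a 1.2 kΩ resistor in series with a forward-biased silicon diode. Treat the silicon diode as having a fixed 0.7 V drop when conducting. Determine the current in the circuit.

KVL around the loop: 4.9 = V_D + I·R = 0.7 + I × 1.2 kΩ.
So I = (4.9 − 0.7) / 1.2 kΩ = 4.2 / 1.2 = 3.5 mA.

I ≈ 3.5 mA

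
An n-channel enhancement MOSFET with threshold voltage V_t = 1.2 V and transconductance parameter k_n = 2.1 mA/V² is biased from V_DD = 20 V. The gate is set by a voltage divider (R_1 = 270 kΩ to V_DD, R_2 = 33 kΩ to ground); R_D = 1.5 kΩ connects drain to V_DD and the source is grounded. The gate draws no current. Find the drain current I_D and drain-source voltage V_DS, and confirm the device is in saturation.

V_G = V_DD·R_2/(R_1+R_2) = 20×33/303 = 2.18 V. With the source grounded, V_GS = V_G = 2.18 V.
Assume saturation: I_D = (k_n/2)(V_GS − V_t)² = (2.1/2)×(2.18 − 1.2)² = 1.05×0.978² = 1 mA.
V_DS = V_DD − I_D·R_D = 20 − 1×1.5 = 18.5 V.
Saturation requires V_DS ≥ V_GS − V_t = 0.978 V; 18.5 ≥ 0.978 ✓.

I_D ≈ 1 mA, V_DS ≈ 18 V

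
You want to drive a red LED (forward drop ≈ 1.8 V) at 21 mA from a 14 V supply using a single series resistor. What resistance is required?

The resistor drops V_S − V_D = 14 − 1.8 = 12.2 V at 21 mA.
R = 12.2 V / 21 mA = 0.581 kΩ.

R ≈ 0.58 kΩ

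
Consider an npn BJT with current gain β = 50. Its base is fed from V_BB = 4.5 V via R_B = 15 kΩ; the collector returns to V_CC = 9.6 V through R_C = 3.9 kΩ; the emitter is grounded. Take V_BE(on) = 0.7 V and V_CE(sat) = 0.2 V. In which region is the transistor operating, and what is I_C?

Assume active: I_B = (4.5 − 0.7)/15 = 0.253 mA, giving I_C = β·I_B = 12.7 mA.
But then V_CE = 9.6 − 12.7×3.9 = -39.8 V < V_CE(sat) = 0.2 V — impossible in the active region.
So the transistor is saturated. With V_CE = 0.2 V, I_C = (V_CC − 0.2)/R_C = 9.4/3.9 = 2.41 mA.
Check: β·I_B = 12.7 mA > I_C = 2.41 mA, confirming saturation.

saturation; I_C ≈ 2.4 mA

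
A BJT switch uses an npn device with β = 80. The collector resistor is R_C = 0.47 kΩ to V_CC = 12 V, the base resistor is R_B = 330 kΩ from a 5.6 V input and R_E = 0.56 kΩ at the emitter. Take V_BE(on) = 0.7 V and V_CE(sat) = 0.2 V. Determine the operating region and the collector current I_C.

active; I_C ≈ 1 mA

Assume active. Base-emitter loop: I_B = (V_BB − V_BE)/(R_B + (β+1)R_E) = (5.6 − 0.7)/(330 + 81×0.56) = 0.0131 mA.
I_C = β·I_B = 80×0.0131 = 1.04 mA.
V_CE = V_CC − I_C·R_C − I_E·R_E = 12 − 1.04×0.47 − 1.06×0.56 = 10.9 V > V_CE(sat), so the active-region assumption holds.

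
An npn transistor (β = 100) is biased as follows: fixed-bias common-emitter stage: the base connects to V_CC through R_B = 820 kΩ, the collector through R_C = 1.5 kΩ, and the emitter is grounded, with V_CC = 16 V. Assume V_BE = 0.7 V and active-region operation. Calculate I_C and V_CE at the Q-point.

I_C ≈ 1.9 mA, V_CE ≈ 13 V

Base loop: V_CC = I_B·R_B + V_BE, so I_B = (16 − 0.7)/820 kΩ = 0.0187 mA.
In the active region I_C = β·I_B = 100 × 0.0187 = 1.87 mA.
Collector loop: V_CE = V_CC − I_C·R_C = 16 − 1.87×1.5 = 13.2 V.
Since V_CE = 13.2 V > V_CE(sat) ≈ 0.2 V, the transistor is in the active region as assumed.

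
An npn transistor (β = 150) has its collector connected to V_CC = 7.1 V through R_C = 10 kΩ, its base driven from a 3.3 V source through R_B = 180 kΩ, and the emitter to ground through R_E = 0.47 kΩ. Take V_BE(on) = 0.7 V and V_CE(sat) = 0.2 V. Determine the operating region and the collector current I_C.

saturation; I_C ≈ 0.66 mA

Assume active: I_B = (3.3 − 0.7)/(180 + 151×0.47) = 0.0104 mA, I_C = β·I_B = 1.55 mA.
Then V_CE = 7.1 − 1.55×10 − 1.56×0.47 = -9.17 V < 0.2 V — the active assumption fails.
Re-solve with V_CE = 0.2 V. KCL at the emitter: V_E/R_E = (V_BB−0.7−V_E)/R_B + (V_CC−0.2−V_E)/R_C, giving V_E = 0.315 V.
I_C = (V_CC − 0.2 − V_E)/R_C = (6.9 − 0.315)/10 = 0.658 mA.
Check: I_B = (2.6 − 0.315)/180 = 0.0127 mA, and β·I_B = 1.9 mA > I_C, confirming saturation.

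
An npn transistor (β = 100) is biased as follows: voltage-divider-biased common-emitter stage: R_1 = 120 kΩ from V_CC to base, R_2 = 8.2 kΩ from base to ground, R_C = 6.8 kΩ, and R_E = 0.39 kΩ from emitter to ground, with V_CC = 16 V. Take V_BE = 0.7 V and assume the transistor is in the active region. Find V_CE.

Thevenize the base divider: V_Th = V_CC·R_2/(R_1+R_2) = 16×8.2/128 = 1.02 V, R_Th = R_1‖R_2 = 7.68 kΩ.
Base-emitter loop: V_Th = I_B·R_Th + V_BE + (β+1)I_B·R_E, so I_B = (1.02 − 0.7) / (7.68 + 101×0.39) = 0.00687 mA.
I_C = β·I_B = 100×0.00687 = 0.687 mA, and I_E = (β+1)I_B = 0.694 mA.
V_CE = V_CC − I_C·R_C − I_E·R_E = 16 − 0.687×6.8 − 0.694×0.39 = 11.1 V.
V_CE = 11.1 V > 0.2 V confirms active-region operation.

V_CE ≈ 11 V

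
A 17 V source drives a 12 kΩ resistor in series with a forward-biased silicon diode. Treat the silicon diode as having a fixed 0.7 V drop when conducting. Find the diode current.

I ≈ 1.4 mA

KVL around the loop: 17 = V_D + I·R = 0.7 + I × 12 kΩ.
So I = (17 − 0.7) / 12 kΩ = 16.3 / 12 = 1.36 mA.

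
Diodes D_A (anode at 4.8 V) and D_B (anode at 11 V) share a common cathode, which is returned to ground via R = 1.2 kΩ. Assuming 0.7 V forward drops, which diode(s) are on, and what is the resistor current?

Assume both conduct. Then node N would need to be at both 4.8−0.7 = 4.1 V and 11−0.7 = 10.3 V, which is impossible.
Assume only D_B conducts: V_N = 11 − 0.7 = 10.3 V, so I_R = 10.3/1.2 = 8.58 mA.
Check D_A: its anode-to-cathode voltage is 4.8 − 10.3 = -5.5 V < 0.7 V, so it is off. The assumption is consistent.

Only D_B conducts; I_R ≈ 8.6 mA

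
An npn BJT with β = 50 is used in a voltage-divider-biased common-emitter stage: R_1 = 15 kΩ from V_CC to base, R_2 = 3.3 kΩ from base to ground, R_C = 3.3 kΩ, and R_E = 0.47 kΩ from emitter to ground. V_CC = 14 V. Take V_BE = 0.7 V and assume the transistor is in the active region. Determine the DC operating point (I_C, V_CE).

Thevenize the base divider: V_Th = V_CC·R_2/(R_1+R_2) = 14×3.3/18.3 = 2.52 V, R_Th = R_1‖R_2 = 2.7 kΩ.
Base-emitter loop: V_Th = I_B·R_Th + V_BE + (β+1)I_B·R_E, so I_B = (2.52 − 0.7) / (2.7 + 51×0.47) = 0.0684 mA.
I_C = β·I_B = 50×0.0684 = 3.42 mA, and I_E = (β+1)I_B = 3.49 mA.
V_CE = V_CC − I_C·R_C − I_E·R_E = 14 − 3.42×3.3 − 3.49×0.47 = 1.07 V.
V_CE = 1.07 V > 0.2 V confirms active-region operation.

I_C ≈ 3.4 mA, V_CE ≈ 1.1 V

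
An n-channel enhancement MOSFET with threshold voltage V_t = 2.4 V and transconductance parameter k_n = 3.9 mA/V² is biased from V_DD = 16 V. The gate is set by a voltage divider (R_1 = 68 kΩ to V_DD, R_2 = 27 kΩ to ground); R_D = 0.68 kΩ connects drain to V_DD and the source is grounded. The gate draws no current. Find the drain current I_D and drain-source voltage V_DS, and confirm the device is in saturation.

I_D ≈ 9 mA, V_DS ≈ 9.9 V

V_G = V_DD·R_2/(R_1+R_2) = 16×27/95 = 4.55 V. With the source grounded, V_GS = V_G = 4.55 V.
Assume saturation: I_D = (k_n/2)(V_GS − V_t)² = (3.9/2)×(4.55 − 2.4)² = 1.95×2.15² = 8.99 mA.
V_DS = V_DD − I_D·R_D = 16 − 8.99×0.68 = 9.89 V.
Saturation requires V_DS ≥ V_GS − V_t = 2.15 V; 9.89 ≥ 2.15 ✓.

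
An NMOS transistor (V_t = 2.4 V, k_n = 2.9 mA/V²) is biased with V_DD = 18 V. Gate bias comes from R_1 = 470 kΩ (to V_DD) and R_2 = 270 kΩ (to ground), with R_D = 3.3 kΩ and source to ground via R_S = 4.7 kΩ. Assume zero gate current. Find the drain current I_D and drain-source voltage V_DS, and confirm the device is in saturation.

I_D ≈ 0.74 mA, V_DS ≈ 12 V

V_G = V_DD·R_2/(R_1+R_2) = 18×270/740 = 6.57 V.
Assume saturation: I_D = (k_n/2)(V_GS − V_t)² with V_GS = V_G − I_D·R_S = 6.57 − 4.7·I_D.
Substituting gives 32·I_D² − 57.8·I_D + 25.2 = 0, with roots I_D = 0.735 or 1.07 mA.
The root I_D = 1.07 mA gives V_GS = 1.54 V ≤ V_t, so take I_D = 0.735 mA.
Then V_GS = 3.11 V and V_DS = V_DD − I_D(R_D+R_S) = 18 − 0.735×8 = 12.1 V.
Saturation requires V_DS ≥ V_GS − V_t = 0.712 V; 12.1 ≥ 0.712 ✓.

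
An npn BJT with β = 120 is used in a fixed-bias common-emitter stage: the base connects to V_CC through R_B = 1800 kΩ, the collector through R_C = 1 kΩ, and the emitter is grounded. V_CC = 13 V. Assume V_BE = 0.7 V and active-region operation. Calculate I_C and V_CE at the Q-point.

I_C ≈ 0.82 mA, V_CE ≈ 12 V

Base loop: V_CC = I_B·R_B + V_BE, so I_B = (13 − 0.7)/1800 kΩ = 0.00683 mA.
In the active region I_C = β·I_B = 120 × 0.00683 = 0.82 mA.
Collector loop: V_CE = V_CC − I_C·R_C = 13 − 0.82×1 = 12.2 V.
Since V_CE = 12.2 V > V_CE(sat) ≈ 0.2 V, the transistor is in the active region as assumed.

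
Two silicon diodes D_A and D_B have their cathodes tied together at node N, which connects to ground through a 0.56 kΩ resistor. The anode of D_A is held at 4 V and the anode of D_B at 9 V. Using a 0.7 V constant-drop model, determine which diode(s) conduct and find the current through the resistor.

Assume both conduct. Then node N would need to be at both 4−0.7 = 3.3 V and 9−0.7 = 8.3 V, which is impossible.
Assume only D_B conducts: V_N = 9 − 0.7 = 8.3 V, so I_R = 8.3/0.56 = 14.8 mA.
Check D_A: its anode-to-cathode voltage is 4 − 8.3 = -4.3 V < 0.7 V, so it is off. The assumption is consistent.

Only D_B conducts; I_R ≈ 15 mA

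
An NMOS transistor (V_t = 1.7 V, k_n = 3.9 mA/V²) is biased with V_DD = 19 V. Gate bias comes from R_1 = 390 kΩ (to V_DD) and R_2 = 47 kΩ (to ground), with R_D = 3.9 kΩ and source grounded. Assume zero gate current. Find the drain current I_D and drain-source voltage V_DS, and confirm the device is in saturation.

I_D ≈ 0.23 mA, V_DS ≈ 18 V

V_G = V_DD·R_2/(R_1+R_2) = 19×47/437 = 2.04 V. With the source grounded, V_GS = V_G = 2.04 V.
Assume saturation: I_D = (k_n/2)(V_GS − V_t)² = (3.9/2)×(2.04 − 1.7)² = 1.95×0.343² = 0.23 mA.
V_DS = V_DD − I_D·R_D = 19 − 0.23×3.9 = 18.1 V.
Saturation requires V_DS ≥ V_GS − V_t = 0.343 V; 18.1 ≥ 0.343 ✓.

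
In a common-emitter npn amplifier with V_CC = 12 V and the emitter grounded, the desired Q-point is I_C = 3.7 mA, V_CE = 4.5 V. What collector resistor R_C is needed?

R_C ≈ 2 kΩ

Collector loop: V_CC = I_C·R_C + V_CE.
R_C = (V_CC − V_CE)/I_C = (12 − 4.5)/3.7 = 2.03 kΩ.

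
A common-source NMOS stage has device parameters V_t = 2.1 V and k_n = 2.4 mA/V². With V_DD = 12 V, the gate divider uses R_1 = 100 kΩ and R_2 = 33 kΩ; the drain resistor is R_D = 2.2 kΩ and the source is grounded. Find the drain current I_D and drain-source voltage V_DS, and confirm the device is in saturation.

V_G = V_DD·R_2/(R_1+R_2) = 12×33/133 = 2.98 V. With the source grounded, V_GS = V_G = 2.98 V.
Assume saturation: I_D = (k_n/2)(V_GS − V_t)² = (2.4/2)×(2.98 − 2.1)² = 1.2×0.877² = 0.924 mA.
V_DS = V_DD − I_D·R_D = 12 − 0.924×2.2 = 9.97 V.
Saturation requires V_DS ≥ V_GS − V_t = 0.877 V; 9.97 ≥ 0.877 ✓.

I_D ≈ 0.92 mA, V_DS ≈ 10 V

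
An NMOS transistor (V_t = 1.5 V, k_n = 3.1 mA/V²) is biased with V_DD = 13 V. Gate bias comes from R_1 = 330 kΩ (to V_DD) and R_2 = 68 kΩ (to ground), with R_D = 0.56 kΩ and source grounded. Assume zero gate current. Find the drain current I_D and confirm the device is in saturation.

V_G = V_DD·R_2/(R_1+R_2) = 13×68/398 = 2.22 V. With the source grounded, V_GS = V_G = 2.22 V.
Assume saturation: I_D = (k_n/2)(V_GS − V_t)² = (3.1/2)×(2.22 − 1.5)² = 1.55×0.721² = 0.806 mA.
V_DS = V_DD − I_D·R_D = 13 − 0.806×0.56 = 12.5 V.
Saturation requires V_DS ≥ V_GS − V_t = 0.721 V; 12.5 ≥ 0.721 ✓.

I_D ≈ 0.81 mA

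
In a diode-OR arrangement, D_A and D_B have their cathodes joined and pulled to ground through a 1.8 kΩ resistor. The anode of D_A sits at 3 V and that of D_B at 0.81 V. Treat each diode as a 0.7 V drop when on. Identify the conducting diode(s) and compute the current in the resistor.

Only D_A conducts; I_R ≈ 1.3 mA

Assume both conduct. Then node N would need to be at both 3−0.7 = 2.3 V and 0.81−0.7 = 0.11 V, which is impossible.
Assume only D_A conducts: V_N = 3 − 0.7 = 2.3 V, so I_R = 2.3/1.8 = 1.28 mA.
Check D_B: its anode-to-cathode voltage is 0.81 − 2.3 = -1.49 V < 0.7 V, so it is off. The assumption is consistent.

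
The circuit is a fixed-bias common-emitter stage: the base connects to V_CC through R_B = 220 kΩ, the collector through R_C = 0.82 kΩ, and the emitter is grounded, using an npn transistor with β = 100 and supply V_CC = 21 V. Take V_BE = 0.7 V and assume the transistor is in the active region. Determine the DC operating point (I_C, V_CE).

I_C ≈ 9.2 mA, V_CE ≈ 13 V

Base loop: V_CC = I_B·R_B + V_BE, so I_B = (21 − 0.7)/220 kΩ = 0.0923 mA.
In the active region I_C = β·I_B = 100 × 0.0923 = 9.23 mA.
Collector loop: V_CE = V_CC − I_C·R_C = 21 − 9.23×0.82 = 13.4 V.
Since V_CE = 13.4 V > V_CE(sat) ≈ 0.2 V, the transistor is in the active region as assumed.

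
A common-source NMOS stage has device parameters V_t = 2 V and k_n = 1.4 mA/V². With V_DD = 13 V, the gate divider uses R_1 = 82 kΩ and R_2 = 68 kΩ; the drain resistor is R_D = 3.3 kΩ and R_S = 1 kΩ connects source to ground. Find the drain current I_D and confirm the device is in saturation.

I_D ≈ 2.1 mA

V_G = V_DD·R_2/(R_1+R_2) = 13×68/150 = 5.89 V.
Assume saturation: I_D = (k_n/2)(V_GS − V_t)² with V_GS = V_G − I_D·R_S = 5.89 − 1·I_D.
Substituting gives 0.7·I_D² − 6.45·I_D + 10.6 = 0, with roots I_D = 2.14 or 7.07 mA.
The root I_D = 7.07 mA gives V_GS = -1.18 V ≤ V_t, so take I_D = 2.14 mA.
Then V_GS = 3.75 V and V_DS = V_DD − I_D(R_D+R_S) = 13 − 2.14×4.3 = 3.78 V.
Saturation requires V_DS ≥ V_GS − V_t = 1.75 V; 3.78 ≥ 1.75 ✓.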